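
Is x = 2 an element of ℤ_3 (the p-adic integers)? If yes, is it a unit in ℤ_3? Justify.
x ∈ ℤ_3^× (unit); v_3(x) = 0

ℤ_3 = {x ∈ ℚ_3 : v_3(x) ≥ 0} and ℤ_3^× = {x ∈ ℤ_3 : v_3(x) = 0}. Here v_3(2) = v_3(num) − v_3(den) = 0; compare against these criteria.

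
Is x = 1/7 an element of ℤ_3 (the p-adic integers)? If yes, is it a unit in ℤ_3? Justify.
x ∈ ℤ_3^× (unit); v_3(x) = 0

ℤ_3 = {x ∈ ℚ_3 : v_3(x) ≥ 0} and ℤ_3^× = {x ∈ ℤ_3 : v_3(x) = 0}. Here v_3(1/7) = v_3(num) − v_3(den) = 0; compare against these criteria.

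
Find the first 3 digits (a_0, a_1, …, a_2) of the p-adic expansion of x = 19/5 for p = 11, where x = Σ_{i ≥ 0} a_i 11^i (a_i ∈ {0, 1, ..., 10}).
(a_0, …, a_2) = (6, 2, 2)

v_11(19/5) = 0 (numerator and denominator both coprime to 11), so x ∈ ℤ_11^×. Compute digits iteratively via a_i = x_i mod 11, x_{i+1} = (x_i − a_i)/11, with x_0 = x:
  x_0 = 19/5;  a_0 = 6;  x_1 = (x_0 − 6)/11 = -1/5
  x_1 = -1/5;  a_1 = 2;  x_2 = (x_1 − 2)/11 = -1/5
  x_2 = -1/5;  a_2 = 2;  x_3 = (x_2 − 2)/11 = -1/5
Digits: (6, 2, 2).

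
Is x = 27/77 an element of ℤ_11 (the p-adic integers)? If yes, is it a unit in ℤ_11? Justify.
x ∉ ℤ_11 (v_11(x) = -1 < 0)

ℤ_11 = {x ∈ ℚ_11 : v_11(x) ≥ 0} and ℤ_11^× = {x ∈ ℤ_11 : v_11(x) = 0}. Here v_11(27/77) = v_11(num) − v_11(den) = -1; compare against these criteria.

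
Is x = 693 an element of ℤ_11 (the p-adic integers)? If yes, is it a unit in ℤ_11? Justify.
x ∈ ℤ_11 but not a unit; v_11(x) = 1 > 0

ℤ_11 = {x ∈ ℚ_11 : v_11(x) ≥ 0} and ℤ_11^× = {x ∈ ℤ_11 : v_11(x) = 0}. Here v_11(693) = v_11(num) − v_11(den) = 1; compare against these criteria.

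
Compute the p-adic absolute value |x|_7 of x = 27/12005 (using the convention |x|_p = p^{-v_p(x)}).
|27/12005|_7 = 2401

Step 1 — compute v_7(x) by factoring powers of 7 out of the numerator and denominator: v_7(27/12005) = -4. Step 2 — apply |x|_p = p^{-v_p(x)} = 7^{4} = 2401.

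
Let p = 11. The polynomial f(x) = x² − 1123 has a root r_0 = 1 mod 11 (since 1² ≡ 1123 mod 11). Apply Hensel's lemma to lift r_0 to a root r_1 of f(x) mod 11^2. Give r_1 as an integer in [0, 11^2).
r_1 = 78 (mod 121)

Hensel's recurrence: r_{i+1} = r_i − f(r_i)·(f′(r_i))^{-1} mod 11^{i+2}, with f′(x) = 2x. Iterate:
  r_0 = 1 (mod 11)
  r_1 = 78 (mod 121)
Final: r_1 = 78, and one checks f(r_1) ≡ 0 mod 11^2.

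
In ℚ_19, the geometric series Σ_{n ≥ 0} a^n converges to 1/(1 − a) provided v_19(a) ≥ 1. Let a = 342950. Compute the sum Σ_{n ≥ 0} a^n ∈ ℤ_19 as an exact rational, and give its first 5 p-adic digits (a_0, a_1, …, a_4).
Σ a^n = 1/(1 − a) = -1/342949;  first 5 digits = (1, 0, 0, 12, 2)

v_19(a) = 3 ≥ 1, so the series converges in ℤ_19 to 1/(1 − a) = 1/(1 − 342950) = -1/342949. Expand this rational in ℤ_19: compute digits iteratively via d_i = x_i mod 19, x_{i+1} = (x_i − d_i)/19. The first 5 digits are (1, 0, 0, 12, 2).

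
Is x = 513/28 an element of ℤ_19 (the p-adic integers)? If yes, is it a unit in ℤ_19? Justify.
x ∈ ℤ_19 but not a unit; v_19(x) = 1 > 0

ℤ_19 = {x ∈ ℚ_19 : v_19(x) ≥ 0} and ℤ_19^× = {x ∈ ℤ_19 : v_19(x) = 0}. Here v_19(513/28) = v_19(num) − v_19(den) = 1; compare against these criteria.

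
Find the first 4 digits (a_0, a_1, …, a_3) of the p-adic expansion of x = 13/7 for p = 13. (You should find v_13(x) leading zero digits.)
(a_0, …, a_3) = (0, 2, 11, 1)

v_13(13/7) = 1, so a_0 = ... = a_0 = 0. Factor out: x = 13^1 · u with u = 1/7 a unit in ℤ_13. Expand u iteratively via a_{v+i} = u_i mod 13, u_{i+1} = (u_i − a_{v+i})/13:
  u_0 = 1/7;  a_1 = 2;  u_1 = (u_0 − 2)/13 = -1/7
  u_1 = -1/7;  a_2 = 11;  u_2 = (u_1 − 11)/13 = -6/7
  u_2 = -6/7;  a_3 = 1;  u_3 = (u_2 − 1)/13 = -1/7
Digits: (0, 2, 11, 1).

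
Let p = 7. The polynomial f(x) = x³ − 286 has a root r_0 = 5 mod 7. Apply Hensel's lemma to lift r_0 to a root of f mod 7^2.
r_1 = 47 (mod 49)

Hensel: r_{i+1} = r_i − f(r_i)/f′(r_i) mod 7^{i+2}, where f′(x) = 3x². Iterate:
  r_0 = 5 (mod 7)
  r_1 = 47 (mod 49)
Final: r = 47 with f(r) ≡ 0 mod 7^2.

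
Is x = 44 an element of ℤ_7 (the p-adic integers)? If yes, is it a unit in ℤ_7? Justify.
x ∈ ℤ_7^× (unit); v_7(x) = 0

ℤ_7 = {x ∈ ℚ_7 : v_7(x) ≥ 0} and ℤ_7^× = {x ∈ ℤ_7 : v_7(x) = 0}. Here v_7(44) = v_7(num) − v_7(den) = 0; compare against these criteria.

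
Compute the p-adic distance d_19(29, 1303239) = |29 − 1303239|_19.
d_19(29, 1303239) = 1/130321

Step 1 — x − y = 29 − 1303239 = -1303210. Step 2 — v_19(-1303210) = 4 (factor: -1303210 = −(19^4 · 10); the sign does not affect v_p). Step 3 — |x − y|_19 = 19^{-4} = 1/130321.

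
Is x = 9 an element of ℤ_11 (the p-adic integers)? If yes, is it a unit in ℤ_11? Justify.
x ∈ ℤ_11^× (unit); v_11(x) = 0

ℤ_11 = {x ∈ ℚ_11 : v_11(x) ≥ 0} and ℤ_11^× = {x ∈ ℤ_11 : v_11(x) = 0}. Here v_11(9) = v_11(num) − v_11(den) = 0; compare against these criteria.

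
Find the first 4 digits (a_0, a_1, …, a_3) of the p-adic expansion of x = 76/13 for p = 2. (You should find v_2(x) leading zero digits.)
(a_0, …, a_3) = (0, 0, 1, 1)

v_2(76/13) = 2, so a_0 = ... = a_1 = 0. Factor out: x = 2^2 · u with u = 19/13 a unit in ℤ_2. Expand u iteratively via a_{v+i} = u_i mod 2, u_{i+1} = (u_i − a_{v+i})/2:
  u_0 = 19/13;  a_2 = 1;  u_1 = (u_0 − 1)/2 = 3/13
  u_1 = 3/13;  a_3 = 1;  u_2 = (u_1 − 1)/2 = -5/13
Digits: (0, 0, 1, 1).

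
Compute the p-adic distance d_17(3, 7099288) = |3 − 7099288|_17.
d_17(3, 7099288) = 1/1419857

Step 1 — x − y = 3 − 7099288 = -7099285. Step 2 — v_17(-7099285) = 5 (factor: -7099285 = −(17^5 · 5); the sign does not affect v_p). Step 3 — |x − y|_17 = 17^{-5} = 1/1419857.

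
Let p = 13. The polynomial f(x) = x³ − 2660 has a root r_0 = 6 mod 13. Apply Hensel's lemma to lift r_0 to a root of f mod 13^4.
r_3 = 21742 (mod 28561)

Hensel: r_{i+1} = r_i − f(r_i)/f′(r_i) mod 13^{i+2}, where f′(x) = 3x². Iterate:
  r_0 = 6 (mod 13)
  r_1 = 110 (mod 169)
  r_2 = 1969 (mod 2197)
  r_3 = 21742 (mod 28561)
Final: r = 21742 with f(r) ≡ 0 mod 13^4.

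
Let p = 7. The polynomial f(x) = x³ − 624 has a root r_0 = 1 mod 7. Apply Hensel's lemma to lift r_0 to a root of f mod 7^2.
r_1 = 29 (mod 49)

Hensel: r_{i+1} = r_i − f(r_i)/f′(r_i) mod 7^{i+2}, where f′(x) = 3x². Iterate:
  r_0 = 1 (mod 7)
  r_1 = 29 (mod 49)
Final: r = 29 with f(r) ≡ 0 mod 7^2.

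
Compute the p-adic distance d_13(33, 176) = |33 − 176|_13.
d_13(33, 176) = 1/13

Step 1 — x − y = 33 − 176 = -143. Step 2 — v_13(-143) = 1 (factor: -143 = −(13^1 · 11); the sign does not affect v_p). Step 3 — |x − y|_13 = 13^{-1} = 1/13.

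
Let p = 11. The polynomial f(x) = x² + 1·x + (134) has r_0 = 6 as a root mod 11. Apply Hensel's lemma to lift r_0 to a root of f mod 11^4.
r_3 = 9840 (mod 14641)

Hensel: r_{i+1} = r_i − f(r_i)·(f′(r_i))^{-1} mod 11^{i+2}, f′(x) = 2x + 1. Iterate:
  r_0 = 6 (mod 11)
  r_1 = 39 (mod 121)
  r_2 = 523 (mod 1331)
  r_3 = 9840 (mod 14641)
Final: r = 9840 satisfies f(r) ≡ 0 mod 11^4.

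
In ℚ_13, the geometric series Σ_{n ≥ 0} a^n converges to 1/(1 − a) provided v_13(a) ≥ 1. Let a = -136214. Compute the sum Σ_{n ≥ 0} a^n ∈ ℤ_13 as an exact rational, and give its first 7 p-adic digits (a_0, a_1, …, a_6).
Σ a^n = 1/(1 − a) = 1/136215;  first 7 digits = (1, 0, 0, 3, 8, 12, 8)

v_13(a) = 3 ≥ 1, so the series converges in ℤ_13 to 1/(1 − a) = 1/(1 − (-136214)) = 1/136215. Expand this rational in ℤ_13: compute digits iteratively via d_i = x_i mod 13, x_{i+1} = (x_i − d_i)/13. The first 7 digits are (1, 0, 0, 3, 8, 12, 8).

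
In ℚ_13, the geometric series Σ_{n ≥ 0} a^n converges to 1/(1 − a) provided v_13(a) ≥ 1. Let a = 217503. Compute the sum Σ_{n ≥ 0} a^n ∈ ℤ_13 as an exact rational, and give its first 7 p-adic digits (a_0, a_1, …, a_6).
Σ a^n = 1/(1 − a) = -1/217502;  first 7 digits = (1, 0, 0, 8, 7, 0, 12)

v_13(a) = 3 ≥ 1, so the series converges in ℤ_13 to 1/(1 − a) = 1/(1 − 217503) = -1/217502. Expand this rational in ℤ_13: compute digits iteratively via d_i = x_i mod 13, x_{i+1} = (x_i − d_i)/13. The first 7 digits are (1, 0, 0, 8, 7, 0, 12).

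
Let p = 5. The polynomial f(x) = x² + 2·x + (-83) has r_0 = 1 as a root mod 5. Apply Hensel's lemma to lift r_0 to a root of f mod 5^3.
r_2 = 46 (mod 125)

Hensel: r_{i+1} = r_i − f(r_i)·(f′(r_i))^{-1} mod 5^{i+2}, f′(x) = 2x + 2. Iterate:
  r_0 = 1 (mod 5)
  r_1 = 21 (mod 25)
  r_2 = 46 (mod 125)
Final: r = 46 satisfies f(r) ≡ 0 mod 5^3.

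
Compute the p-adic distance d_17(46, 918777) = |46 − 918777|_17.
d_17(46, 918777) = 1/83521

Step 1 — x − y = 46 − 918777 = -918731. Step 2 — v_17(-918731) = 4 (factor: -918731 = −(17^4 · 11); the sign does not affect v_p). Step 3 — |x − y|_17 = 17^{-4} = 1/83521.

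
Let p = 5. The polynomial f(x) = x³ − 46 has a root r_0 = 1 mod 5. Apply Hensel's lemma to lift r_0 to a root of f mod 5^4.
r_3 = 416 (mod 625)

Hensel: r_{i+1} = r_i − f(r_i)/f′(r_i) mod 5^{i+2}, where f′(x) = 3x². Iterate:
  r_0 = 1 (mod 5)
  r_1 = 16 (mod 25)
  r_2 = 41 (mod 125)
  r_3 = 416 (mod 625)
Final: r = 416 with f(r) ≡ 0 mod 5^4.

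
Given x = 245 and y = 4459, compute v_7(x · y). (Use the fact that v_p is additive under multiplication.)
v_7(1092455) = 5

v_p(x) = 2 (factor: 245 = 7^2 · 5); v_p(y) = 3 (factor: 4459 = 7^3 · 13). Additivity: v_p(xy) = v_p(x) + v_p(y) = 2 + 3 = 5. (Direct check: xy = 1092455 = 7^5 · (65).)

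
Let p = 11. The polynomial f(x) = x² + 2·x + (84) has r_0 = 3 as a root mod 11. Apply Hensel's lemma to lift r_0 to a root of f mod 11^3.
r_2 = 520 (mod 1331)

Hensel: r_{i+1} = r_i − f(r_i)·(f′(r_i))^{-1} mod 11^{i+2}, f′(x) = 2x + 2. Iterate:
  r_0 = 3 (mod 11)
  r_1 = 36 (mod 121)
  r_2 = 520 (mod 1331)
Final: r = 520 satisfies f(r) ≡ 0 mod 11^3.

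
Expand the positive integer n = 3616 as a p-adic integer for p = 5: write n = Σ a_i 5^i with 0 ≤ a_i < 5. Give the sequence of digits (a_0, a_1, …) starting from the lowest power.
(a_0, a_1, …) = (1, 3, 4, 3, 0, 1)

Repeated division by 5 gives the digits low-to-high: 3616 = 1 + 3·5^1 + 4·5^2 + 3·5^3 + 1·5^5. Digit sequence: (1, 3, 4, 3, 0, 1).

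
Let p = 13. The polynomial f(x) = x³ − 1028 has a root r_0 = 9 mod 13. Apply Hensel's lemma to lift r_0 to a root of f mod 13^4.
r_3 = 9863 (mod 28561)

Hensel: r_{i+1} = r_i − f(r_i)/f′(r_i) mod 13^{i+2}, where f′(x) = 3x². Iterate:
  r_0 = 9 (mod 13)
  r_1 = 61 (mod 169)
  r_2 = 1075 (mod 2197)
  r_3 = 9863 (mod 28561)
Final: r = 9863 with f(r) ≡ 0 mod 13^4.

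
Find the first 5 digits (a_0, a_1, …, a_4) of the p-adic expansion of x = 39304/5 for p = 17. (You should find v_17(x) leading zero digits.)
(a_0, …, a_4) = (0, 0, 0, 5, 10)

v_17(39304/5) = 3, so a_0 = ... = a_2 = 0. Factor out: x = 17^3 · u with u = 8/5 a unit in ℤ_17. Expand u iteratively via a_{v+i} = u_i mod 17, u_{i+1} = (u_i − a_{v+i})/17:
  u_0 = 8/5;  a_3 = 5;  u_1 = (u_0 − 5)/17 = -1/5
  u_1 = -1/5;  a_4 = 10;  u_2 = (u_1 − 10)/17 = -3/5
Digits: (0, 0, 0, 5, 10).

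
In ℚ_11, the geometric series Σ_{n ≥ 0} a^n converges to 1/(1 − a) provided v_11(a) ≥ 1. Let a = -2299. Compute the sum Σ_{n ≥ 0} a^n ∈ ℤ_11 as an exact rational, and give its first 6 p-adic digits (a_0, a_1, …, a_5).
Σ a^n = 1/(1 − a) = 1/2300;  first 6 digits = (1, 0, 3, 9, 8, 10)

v_11(a) = 2 ≥ 1, so the series converges in ℤ_11 to 1/(1 − a) = 1/(1 − (-2299)) = 1/2300. Expand this rational in ℤ_11: compute digits iteratively via d_i = x_i mod 11, x_{i+1} = (x_i − d_i)/11. The first 6 digits are (1, 0, 3, 9, 8, 10).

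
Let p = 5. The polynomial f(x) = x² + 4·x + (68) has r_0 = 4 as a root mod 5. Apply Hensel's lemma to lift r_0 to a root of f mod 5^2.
r_1 = 4 (mod 25)

Hensel: r_{i+1} = r_i − f(r_i)·(f′(r_i))^{-1} mod 5^{i+2}, f′(x) = 2x + 4. Iterate:
  r_0 = 4 (mod 5)
  r_1 = 4 (mod 25)
Final: r = 4 satisfies f(r) ≡ 0 mod 5^2.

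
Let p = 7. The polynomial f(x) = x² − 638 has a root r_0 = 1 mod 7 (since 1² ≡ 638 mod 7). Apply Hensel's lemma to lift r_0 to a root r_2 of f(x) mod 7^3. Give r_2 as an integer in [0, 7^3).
r_2 = 148 (mod 343)

Hensel's recurrence: r_{i+1} = r_i − f(r_i)·(f′(r_i))^{-1} mod 7^{i+2}, with f′(x) = 2x. Iterate:
  r_0 = 1 (mod 7)
  r_1 = 1 (mod 49)
  r_2 = 148 (mod 343)
Final: r_2 = 148, and one checks f(r_2) ≡ 0 mod 7^3.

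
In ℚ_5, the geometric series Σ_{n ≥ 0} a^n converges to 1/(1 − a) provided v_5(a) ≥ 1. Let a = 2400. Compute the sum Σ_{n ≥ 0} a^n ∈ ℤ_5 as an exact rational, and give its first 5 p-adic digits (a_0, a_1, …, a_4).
Σ a^n = 1/(1 − a) = -1/2399;  first 5 digits = (1, 0, 1, 4, 4)

v_5(a) = 2 ≥ 1, so the series converges in ℤ_5 to 1/(1 − a) = 1/(1 − 2400) = -1/2399. Expand this rational in ℤ_5: compute digits iteratively via d_i = x_i mod 5, x_{i+1} = (x_i − d_i)/5. The first 5 digits are (1, 0, 1, 4, 4).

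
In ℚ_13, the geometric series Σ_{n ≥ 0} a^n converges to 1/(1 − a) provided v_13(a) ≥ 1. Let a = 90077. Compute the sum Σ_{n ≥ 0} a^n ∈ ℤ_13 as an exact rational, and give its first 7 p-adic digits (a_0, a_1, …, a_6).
Σ a^n = 1/(1 − a) = -1/90076;  first 7 digits = (1, 0, 0, 2, 3, 0, 4)

v_13(a) = 3 ≥ 1, so the series converges in ℤ_13 to 1/(1 − a) = 1/(1 − 90077) = -1/90076. Expand this rational in ℤ_13: compute digits iteratively via d_i = x_i mod 13, x_{i+1} = (x_i − d_i)/13. The first 7 digits are (1, 0, 0, 2, 3, 0, 4).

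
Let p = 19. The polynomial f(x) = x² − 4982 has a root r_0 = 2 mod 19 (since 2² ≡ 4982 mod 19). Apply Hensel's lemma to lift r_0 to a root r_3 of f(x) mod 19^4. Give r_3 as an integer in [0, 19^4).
r_3 = 126333 (mod 130321)

Hensel's recurrence: r_{i+1} = r_i − f(r_i)·(f′(r_i))^{-1} mod 19^{i+2}, with f′(x) = 2x. Iterate:
  r_0 = 2 (mod 19)
  r_1 = 344 (mod 361)
  r_2 = 2871 (mod 6859)
  r_3 = 126333 (mod 130321)
Final: r_3 = 126333, and one checks f(r_3) ≡ 0 mod 19^4.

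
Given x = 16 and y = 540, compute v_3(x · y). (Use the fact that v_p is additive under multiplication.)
v_3(8640) = 3

v_p(x) = 0 (factor: 16 = 3^0 · 16); v_p(y) = 3 (factor: 540 = 3^3 · 20). Additivity: v_p(xy) = v_p(x) + v_p(y) = 0 + 3 = 3. (Direct check: xy = 8640 = 3^3 · (320).)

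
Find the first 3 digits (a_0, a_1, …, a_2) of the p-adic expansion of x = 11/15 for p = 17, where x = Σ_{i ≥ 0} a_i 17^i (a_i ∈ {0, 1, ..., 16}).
(a_0, …, a_2) = (3, 1, 9)

v_17(11/15) = 0 (numerator and denominator both coprime to 17), so x ∈ ℤ_17^×. Compute digits iteratively via a_i = x_i mod 17, x_{i+1} = (x_i − a_i)/17, with x_0 = x:
  x_0 = 11/15;  a_0 = 3;  x_1 = (x_0 − 3)/17 = -2/15
  x_1 = -2/15;  a_1 = 1;  x_2 = (x_1 − 1)/17 = -1/15
  x_2 = -1/15;  a_2 = 9;  x_3 = (x_2 − 9)/17 = -8/15
Digits: (3, 1, 9).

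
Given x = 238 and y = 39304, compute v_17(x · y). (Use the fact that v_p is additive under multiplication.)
v_17(9354352) = 4

v_p(x) = 1 (factor: 238 = 17^1 · 14); v_p(y) = 3 (factor: 39304 = 17^3 · 8). Additivity: v_p(xy) = v_p(x) + v_p(y) = 1 + 3 = 4. (Direct check: xy = 9354352 = 17^4 · (112).)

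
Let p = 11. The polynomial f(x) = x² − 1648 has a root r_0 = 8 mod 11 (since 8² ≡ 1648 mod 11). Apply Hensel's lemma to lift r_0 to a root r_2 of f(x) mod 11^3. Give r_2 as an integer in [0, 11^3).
r_2 = 1075 (mod 1331)

Hensel's recurrence: r_{i+1} = r_i − f(r_i)·(f′(r_i))^{-1} mod 11^{i+2}, with f′(x) = 2x. Iterate:
  r_0 = 8 (mod 11)
  r_1 = 107 (mod 121)
  r_2 = 1075 (mod 1331)
Final: r_2 = 1075, and one checks f(r_2) ≡ 0 mod 11^3.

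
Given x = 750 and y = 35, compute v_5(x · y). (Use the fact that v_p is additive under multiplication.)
v_5(26250) = 4

v_p(x) = 3 (factor: 750 = 5^3 · 6); v_p(y) = 1 (factor: 35 = 5^1 · 7). Additivity: v_p(xy) = v_p(x) + v_p(y) = 3 + 1 = 4. (Direct check: xy = 26250 = 5^4 · (42).)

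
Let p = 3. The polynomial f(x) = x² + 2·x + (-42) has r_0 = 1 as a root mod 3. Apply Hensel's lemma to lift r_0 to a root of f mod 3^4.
r_3 = 22 (mod 81)

Hensel: r_{i+1} = r_i − f(r_i)·(f′(r_i))^{-1} mod 3^{i+2}, f′(x) = 2x + 2. Iterate:
  r_0 = 1 (mod 3)
  r_1 = 4 (mod 9)
  r_2 = 22 (mod 27)
  r_3 = 22 (mod 81)
Final: r = 22 satisfies f(r) ≡ 0 mod 3^4.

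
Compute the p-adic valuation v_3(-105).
v_3(-105) = 1

v_3(n) is the largest exponent k such that 3^k divides n. Factor out: -105 = -3^1 · 35. (Sign doesn't affect v_p.) So v_3(-105) = 1.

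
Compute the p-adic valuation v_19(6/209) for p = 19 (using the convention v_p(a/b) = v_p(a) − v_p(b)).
v_19(6/209) = -1

Factor powers of 19 from the numerator and denominator of the reduced fraction: 6 = 19^0 · 6 and 209 = 19^1 · 11. Apply v_p(a/b) = v_p(a) − v_p(b): v_19(6/209) = 0 − 1 = -1.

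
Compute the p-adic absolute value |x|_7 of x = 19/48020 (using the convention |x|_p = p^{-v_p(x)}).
|19/48020|_7 = 2401

Step 1 — compute v_7(x) by factoring powers of 7 out of the numerator and denominator: v_7(19/48020) = -4. Step 2 — apply |x|_p = p^{-v_p(x)} = 7^{4} = 2401.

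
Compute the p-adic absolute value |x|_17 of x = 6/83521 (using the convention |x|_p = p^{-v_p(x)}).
|6/83521|_17 = 83521

Step 1 — compute v_17(x) by factoring powers of 17 out of the numerator and denominator: v_17(6/83521) = -4. Step 2 — apply |x|_p = p^{-v_p(x)} = 17^{4} = 83521.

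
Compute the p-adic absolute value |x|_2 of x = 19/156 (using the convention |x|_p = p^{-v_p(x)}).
|19/156|_2 = 4

Step 1 — compute v_2(x) by factoring powers of 2 out of the numerator and denominator: v_2(19/156) = -2. Step 2 — apply |x|_p = p^{-v_p(x)} = 2^{2} = 4.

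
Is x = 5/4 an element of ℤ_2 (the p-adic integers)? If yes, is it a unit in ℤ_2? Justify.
x ∉ ℤ_2 (v_2(x) = -2 < 0)

ℤ_2 = {x ∈ ℚ_2 : v_2(x) ≥ 0} and ℤ_2^× = {x ∈ ℤ_2 : v_2(x) = 0}. Here v_2(5/4) = v_2(num) − v_2(den) = -2; compare against these criteria.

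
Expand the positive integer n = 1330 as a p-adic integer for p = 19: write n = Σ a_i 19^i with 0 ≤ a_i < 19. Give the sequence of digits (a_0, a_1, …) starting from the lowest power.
(a_0, a_1, …) = (0, 13, 3)

Repeated division by 19 gives the digits low-to-high: 1330 = 13·19^1 + 3·19^2. Digit sequence: (0, 13, 3).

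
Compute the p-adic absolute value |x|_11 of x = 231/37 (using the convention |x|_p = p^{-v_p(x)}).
|231/37|_11 = 1/11

Step 1 — compute v_11(x) by factoring powers of 11 out of the numerator and denominator: v_11(231/37) = 1. Step 2 — apply |x|_p = p^{-v_p(x)} = 11^{-1} = 1/11.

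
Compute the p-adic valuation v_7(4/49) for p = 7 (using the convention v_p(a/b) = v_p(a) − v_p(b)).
v_7(4/49) = -2

Factor powers of 7 from the numerator and denominator of the reduced fraction: 4 = 7^0 · 4 and 49 = 7^2 · 1. Apply v_p(a/b) = v_p(a) − v_p(b): v_7(4/49) = 0 − 2 = -2.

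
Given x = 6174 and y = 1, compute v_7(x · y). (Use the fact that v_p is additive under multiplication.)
v_7(6174) = 3

v_p(x) = 3 (factor: 6174 = 7^3 · 18); v_p(y) = 0 (factor: 1 = 7^0 · 1). Additivity: v_p(xy) = v_p(x) + v_p(y) = 3 + 0 = 3. (Direct check: xy = 6174 = 7^3 · (18).)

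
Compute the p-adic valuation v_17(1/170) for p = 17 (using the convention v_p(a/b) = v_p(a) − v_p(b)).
v_17(1/170) = -1

Factor powers of 17 from the numerator and denominator of the reduced fraction: 1 = 17^0 · 1 and 170 = 17^1 · 10. Apply v_p(a/b) = v_p(a) − v_p(b): v_17(1/170) = 0 − 1 = -1.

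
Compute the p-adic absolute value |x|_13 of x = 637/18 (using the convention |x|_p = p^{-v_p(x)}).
|637/18|_13 = 1/13

Step 1 — compute v_13(x) by factoring powers of 13 out of the numerator and denominator: v_13(637/18) = 1. Step 2 — apply |x|_p = p^{-v_p(x)} = 13^{-1} = 1/13.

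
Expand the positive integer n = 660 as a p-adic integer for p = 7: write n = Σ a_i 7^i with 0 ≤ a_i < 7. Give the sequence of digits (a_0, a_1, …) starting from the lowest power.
(a_0, a_1, …) = (2, 3, 6, 1)

Repeated division by 7 gives the digits low-to-high: 660 = 2 + 3·7^1 + 6·7^2 + 1·7^3. Digit sequence: (2, 3, 6, 1).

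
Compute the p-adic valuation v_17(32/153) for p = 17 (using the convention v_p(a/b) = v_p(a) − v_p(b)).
v_17(32/153) = -1

Factor powers of 17 from the numerator and denominator of the reduced fraction: 32 = 17^0 · 32 and 153 = 17^1 · 9. Apply v_p(a/b) = v_p(a) − v_p(b): v_17(32/153) = 0 − 1 = -1.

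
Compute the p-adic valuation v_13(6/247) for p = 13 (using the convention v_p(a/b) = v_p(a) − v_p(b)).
v_13(6/247) = -1

Factor powers of 13 from the numerator and denominator of the reduced fraction: 6 = 13^0 · 6 and 247 = 13^1 · 19. Apply v_p(a/b) = v_p(a) − v_p(b): v_13(6/247) = 0 − 1 = -1.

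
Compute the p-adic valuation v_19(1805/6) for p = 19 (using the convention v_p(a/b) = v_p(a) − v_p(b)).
v_19(1805/6) = 2

Factor powers of 19 from the numerator and denominator of the reduced fraction: 1805 = 19^2 · 5 and 6 = 19^0 · 6. Apply v_p(a/b) = v_p(a) − v_p(b): v_19(1805/6) = 2 − 0 = 2.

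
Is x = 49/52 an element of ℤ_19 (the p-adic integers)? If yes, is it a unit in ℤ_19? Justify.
x ∈ ℤ_19^× (unit); v_19(x) = 0

ℤ_19 = {x ∈ ℚ_19 : v_19(x) ≥ 0} and ℤ_19^× = {x ∈ ℤ_19 : v_19(x) = 0}. Here v_19(49/52) = v_19(num) − v_19(den) = 0; compare against these criteria.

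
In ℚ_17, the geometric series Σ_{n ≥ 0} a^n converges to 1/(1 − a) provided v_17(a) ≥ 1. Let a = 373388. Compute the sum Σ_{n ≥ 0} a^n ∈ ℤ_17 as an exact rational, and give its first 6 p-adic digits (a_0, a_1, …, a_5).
Σ a^n = 1/(1 − a) = -1/373387;  first 6 digits = (1, 0, 0, 8, 4, 0)

v_17(a) = 3 ≥ 1, so the series converges in ℤ_17 to 1/(1 − a) = 1/(1 − 373388) = -1/373387. Expand this rational in ℤ_17: compute digits iteratively via d_i = x_i mod 17, x_{i+1} = (x_i − d_i)/17. The first 6 digits are (1, 0, 0, 8, 4, 0).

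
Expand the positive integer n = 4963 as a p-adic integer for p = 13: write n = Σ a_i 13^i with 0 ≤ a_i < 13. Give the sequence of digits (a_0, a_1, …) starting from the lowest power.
(a_0, a_1, …) = (10, 4, 3, 2)

Repeated division by 13 gives the digits low-to-high: 4963 = 10 + 4·13^1 + 3·13^2 + 2·13^3. Digit sequence: (10, 4, 3, 2).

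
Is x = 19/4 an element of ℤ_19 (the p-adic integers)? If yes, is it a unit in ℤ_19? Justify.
x ∈ ℤ_19 but not a unit; v_19(x) = 1 > 0

ℤ_19 = {x ∈ ℚ_19 : v_19(x) ≥ 0} and ℤ_19^× = {x ∈ ℤ_19 : v_19(x) = 0}. Here v_19(19/4) = v_19(num) − v_19(den) = 1; compare against these criteria.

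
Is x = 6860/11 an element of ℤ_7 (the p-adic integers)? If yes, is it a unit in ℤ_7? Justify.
x ∈ ℤ_7 but not a unit; v_7(x) = 3 > 0

ℤ_7 = {x ∈ ℚ_7 : v_7(x) ≥ 0} and ℤ_7^× = {x ∈ ℤ_7 : v_7(x) = 0}. Here v_7(6860/11) = v_7(num) − v_7(den) = 3; compare against these criteria.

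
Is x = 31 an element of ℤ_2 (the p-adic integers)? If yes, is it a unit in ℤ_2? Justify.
x ∈ ℤ_2^× (unit); v_2(x) = 0

ℤ_2 = {x ∈ ℚ_2 : v_2(x) ≥ 0} and ℤ_2^× = {x ∈ ℤ_2 : v_2(x) = 0}. Here v_2(31) = v_2(num) − v_2(den) = 0; compare against these criteria.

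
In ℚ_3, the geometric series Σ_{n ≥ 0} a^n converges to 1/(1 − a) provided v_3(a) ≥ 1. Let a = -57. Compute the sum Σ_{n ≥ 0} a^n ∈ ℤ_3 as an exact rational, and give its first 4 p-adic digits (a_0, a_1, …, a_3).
Σ a^n = 1/(1 − a) = 1/58;  first 4 digits = (1, 2, 0, 0)

v_3(a) = 1 ≥ 1, so the series converges in ℤ_3 to 1/(1 − a) = 1/(1 − (-57)) = 1/58. Expand this rational in ℤ_3: compute digits iteratively via d_i = x_i mod 3, x_{i+1} = (x_i − d_i)/3. The first 4 digits are (1, 2, 0, 0).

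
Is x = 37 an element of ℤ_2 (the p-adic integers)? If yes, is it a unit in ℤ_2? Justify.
x ∈ ℤ_2^× (unit); v_2(x) = 0

ℤ_2 = {x ∈ ℚ_2 : v_2(x) ≥ 0} and ℤ_2^× = {x ∈ ℤ_2 : v_2(x) = 0}. Here v_2(37) = v_2(num) − v_2(den) = 0; compare against these criteria.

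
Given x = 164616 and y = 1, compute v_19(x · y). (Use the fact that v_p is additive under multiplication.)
v_19(164616) = 3

v_p(x) = 3 (factor: 164616 = 19^3 · 24); v_p(y) = 0 (factor: 1 = 19^0 · 1). Additivity: v_p(xy) = v_p(x) + v_p(y) = 3 + 0 = 3. (Direct check: xy = 164616 = 19^3 · (24).)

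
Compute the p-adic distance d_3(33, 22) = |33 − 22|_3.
d_3(33, 22) = 1

Step 1 — x − y = 33 − 22 = 11. Step 2 — v_3(11) = 0 (factor: 11 = (3^0 · 11); the sign does not affect v_p). Step 3 — |x − y|_3 = 3^{0} = 1.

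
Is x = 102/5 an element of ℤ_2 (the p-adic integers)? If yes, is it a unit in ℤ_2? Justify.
x ∈ ℤ_2 but not a unit; v_2(x) = 1 > 0

ℤ_2 = {x ∈ ℚ_2 : v_2(x) ≥ 0} and ℤ_2^× = {x ∈ ℤ_2 : v_2(x) = 0}. Here v_2(102/5) = v_2(num) − v_2(den) = 1; compare against these criteria.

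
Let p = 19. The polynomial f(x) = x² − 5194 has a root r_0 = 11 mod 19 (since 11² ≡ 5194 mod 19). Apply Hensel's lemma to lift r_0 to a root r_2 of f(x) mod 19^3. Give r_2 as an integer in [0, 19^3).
r_2 = 4951 (mod 6859)

Hensel's recurrence: r_{i+1} = r_i − f(r_i)·(f′(r_i))^{-1} mod 19^{i+2}, with f′(x) = 2x. Iterate:
  r_0 = 11 (mod 19)
  r_1 = 258 (mod 361)
  r_2 = 4951 (mod 6859)
Final: r_2 = 4951, and one checks f(r_2) ≡ 0 mod 19^3.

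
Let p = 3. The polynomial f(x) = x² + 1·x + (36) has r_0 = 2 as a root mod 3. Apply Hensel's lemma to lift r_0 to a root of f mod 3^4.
r_3 = 35 (mod 81)

Hensel: r_{i+1} = r_i − f(r_i)·(f′(r_i))^{-1} mod 3^{i+2}, f′(x) = 2x + 1. Iterate:
  r_0 = 2 (mod 3)
  r_1 = 8 (mod 9)
  r_2 = 8 (mod 27)
  r_3 = 35 (mod 81)
Final: r = 35 satisfies f(r) ≡ 0 mod 3^4.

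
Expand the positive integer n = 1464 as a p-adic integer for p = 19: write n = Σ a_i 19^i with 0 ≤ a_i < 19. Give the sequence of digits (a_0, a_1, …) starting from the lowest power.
(a_0, a_1, …) = (1, 1, 4)

Repeated division by 19 gives the digits low-to-high: 1464 = 1 + 1·19^1 + 4·19^2. Digit sequence: (1, 1, 4).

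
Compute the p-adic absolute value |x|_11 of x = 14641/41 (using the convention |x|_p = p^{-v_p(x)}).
|14641/41|_11 = 1/14641

Step 1 — compute v_11(x) by factoring powers of 11 out of the numerator and denominator: v_11(14641/41) = 4. Step 2 — apply |x|_p = p^{-v_p(x)} = 11^{-4} = 1/14641.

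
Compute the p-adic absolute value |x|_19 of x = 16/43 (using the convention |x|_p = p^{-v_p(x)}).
|16/43|_19 = 1

Step 1 — compute v_19(x) by factoring powers of 19 out of the numerator and denominator: v_19(16/43) = 0. Step 2 — apply |x|_p = p^{-v_p(x)} = 19^{0} = 1.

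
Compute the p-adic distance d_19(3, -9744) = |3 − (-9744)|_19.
d_19(3, -9744) = 1/361

Step 1 — x − y = 3 − (-9744) = 9747. Step 2 — v_19(9747) = 2 (factor: 9747 = (19^2 · 27); the sign does not affect v_p). Step 3 — |x − y|_19 = 19^{-2} = 1/361.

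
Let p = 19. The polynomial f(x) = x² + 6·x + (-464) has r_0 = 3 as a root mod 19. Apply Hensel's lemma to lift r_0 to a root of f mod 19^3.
r_2 = 6387 (mod 6859)

Hensel: r_{i+1} = r_i − f(r_i)·(f′(r_i))^{-1} mod 19^{i+2}, f′(x) = 2x + 6. Iterate:
  r_0 = 3 (mod 19)
  r_1 = 250 (mod 361)
  r_2 = 6387 (mod 6859)
Final: r = 6387 satisfies f(r) ≡ 0 mod 19^3.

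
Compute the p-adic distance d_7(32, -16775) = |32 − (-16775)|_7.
d_7(32, -16775) = 1/16807

Step 1 — x − y = 32 − (-16775) = 16807. Step 2 — v_7(16807) = 5 (factor: 16807 = (7^5 · 1); the sign does not affect v_p). Step 3 — |x − y|_7 = 7^{-5} = 1/16807.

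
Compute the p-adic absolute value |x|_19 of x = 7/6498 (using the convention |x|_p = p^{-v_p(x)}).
|7/6498|_19 = 361

Step 1 — compute v_19(x) by factoring powers of 19 out of the numerator and denominator: v_19(7/6498) = -2. Step 2 — apply |x|_p = p^{-v_p(x)} = 19^{2} = 361.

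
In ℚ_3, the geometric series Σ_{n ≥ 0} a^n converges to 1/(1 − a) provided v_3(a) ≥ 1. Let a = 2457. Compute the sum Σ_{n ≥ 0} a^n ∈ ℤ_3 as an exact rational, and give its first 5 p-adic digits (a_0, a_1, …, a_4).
Σ a^n = 1/(1 − a) = -1/2456;  first 5 digits = (1, 0, 0, 1, 0)

v_3(a) = 3 ≥ 1, so the series converges in ℤ_3 to 1/(1 − a) = 1/(1 − 2457) = -1/2456. Expand this rational in ℤ_3: compute digits iteratively via d_i = x_i mod 3, x_{i+1} = (x_i − d_i)/3. The first 5 digits are (1, 0, 0, 1, 0).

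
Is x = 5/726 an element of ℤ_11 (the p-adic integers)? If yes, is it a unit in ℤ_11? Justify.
x ∉ ℤ_11 (v_11(x) = -2 < 0)

ℤ_11 = {x ∈ ℚ_11 : v_11(x) ≥ 0} and ℤ_11^× = {x ∈ ℤ_11 : v_11(x) = 0}. Here v_11(5/726) = v_11(num) − v_11(den) = -2; compare against these criteria.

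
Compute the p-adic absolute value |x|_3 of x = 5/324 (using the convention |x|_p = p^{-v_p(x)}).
|5/324|_3 = 81

Step 1 — compute v_3(x) by factoring powers of 3 out of the numerator and denominator: v_3(5/324) = -4. Step 2 — apply |x|_p = p^{-v_p(x)} = 3^{4} = 81.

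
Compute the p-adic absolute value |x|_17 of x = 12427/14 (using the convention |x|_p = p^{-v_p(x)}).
|12427/14|_17 = 1/289

Step 1 — compute v_17(x) by factoring powers of 17 out of the numerator and denominator: v_17(12427/14) = 2. Step 2 — apply |x|_p = p^{-v_p(x)} = 17^{-2} = 1/289.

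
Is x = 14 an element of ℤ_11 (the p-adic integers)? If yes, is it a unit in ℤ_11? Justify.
x ∈ ℤ_11^× (unit); v_11(x) = 0

ℤ_11 = {x ∈ ℚ_11 : v_11(x) ≥ 0} and ℤ_11^× = {x ∈ ℤ_11 : v_11(x) = 0}. Here v_11(14) = v_11(num) − v_11(den) = 0; compare against these criteria.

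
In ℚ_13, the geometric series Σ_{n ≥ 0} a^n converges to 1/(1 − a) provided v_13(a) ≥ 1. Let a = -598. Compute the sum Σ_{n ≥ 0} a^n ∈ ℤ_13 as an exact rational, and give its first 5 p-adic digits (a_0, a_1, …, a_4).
Σ a^n = 1/(1 − a) = 1/599;  first 5 digits = (1, 6, 6, 1, 9)

v_13(a) = 1 ≥ 1, so the series converges in ℤ_13 to 1/(1 − a) = 1/(1 − (-598)) = 1/599. Expand this rational in ℤ_13: compute digits iteratively via d_i = x_i mod 13, x_{i+1} = (x_i − d_i)/13. The first 5 digits are (1, 6, 6, 1, 9).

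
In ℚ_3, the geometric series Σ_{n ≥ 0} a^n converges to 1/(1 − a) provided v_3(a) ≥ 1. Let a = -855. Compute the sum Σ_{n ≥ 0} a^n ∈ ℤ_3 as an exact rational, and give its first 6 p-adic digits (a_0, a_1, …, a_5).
Σ a^n = 1/(1 − a) = 1/856;  first 6 digits = (1, 0, 1, 1, 2, 1)

v_3(a) = 2 ≥ 1, so the series converges in ℤ_3 to 1/(1 − a) = 1/(1 − (-855)) = 1/856. Expand this rational in ℤ_3: compute digits iteratively via d_i = x_i mod 3, x_{i+1} = (x_i − d_i)/3. The first 6 digits are (1, 0, 1, 1, 2, 1).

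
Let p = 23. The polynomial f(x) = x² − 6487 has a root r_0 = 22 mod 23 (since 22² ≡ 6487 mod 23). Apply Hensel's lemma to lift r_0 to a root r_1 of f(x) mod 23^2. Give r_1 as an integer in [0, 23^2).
r_1 = 459 (mod 529)

Hensel's recurrence: r_{i+1} = r_i − f(r_i)·(f′(r_i))^{-1} mod 23^{i+2}, with f′(x) = 2x. Iterate:
  r_0 = 22 (mod 23)
  r_1 = 459 (mod 529)
Final: r_1 = 459, and one checks f(r_1) ≡ 0 mod 23^2.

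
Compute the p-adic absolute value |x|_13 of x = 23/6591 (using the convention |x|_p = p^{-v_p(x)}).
|23/6591|_13 = 2197

Step 1 — compute v_13(x) by factoring powers of 13 out of the numerator and denominator: v_13(23/6591) = -3. Step 2 — apply |x|_p = p^{-v_p(x)} = 13^{3} = 2197.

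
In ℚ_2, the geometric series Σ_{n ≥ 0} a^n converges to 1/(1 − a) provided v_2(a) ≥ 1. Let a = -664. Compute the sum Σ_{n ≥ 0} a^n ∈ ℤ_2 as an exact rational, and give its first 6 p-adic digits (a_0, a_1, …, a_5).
Σ a^n = 1/(1 − a) = 1/665;  first 6 digits = (1, 0, 0, 1, 0, 1)

v_2(a) = 3 ≥ 1, so the series converges in ℤ_2 to 1/(1 − a) = 1/(1 − (-664)) = 1/665. Expand this rational in ℤ_2: compute digits iteratively via d_i = x_i mod 2, x_{i+1} = (x_i − d_i)/2. The first 6 digits are (1, 0, 0, 1, 0, 1).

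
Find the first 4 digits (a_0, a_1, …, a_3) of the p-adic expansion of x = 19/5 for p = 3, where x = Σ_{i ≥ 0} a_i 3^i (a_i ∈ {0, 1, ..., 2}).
(a_0, …, a_3) = (2, 0, 2, 0)

v_3(19/5) = 0 (numerator and denominator both coprime to 3), so x ∈ ℤ_3^×. Compute digits iteratively via a_i = x_i mod 3, x_{i+1} = (x_i − a_i)/3, with x_0 = x:
  x_0 = 19/5;  a_0 = 2;  x_1 = (x_0 − 2)/3 = 3/5
  x_1 = 3/5;  a_1 = 0;  x_2 = (x_1 − 0)/3 = 1/5
  x_2 = 1/5;  a_2 = 2;  x_3 = (x_2 − 2)/3 = -3/5
  x_3 = -3/5;  a_3 = 0;  x_4 = (x_3 − 0)/3 = -1/5
Digits: (2, 0, 2, 0).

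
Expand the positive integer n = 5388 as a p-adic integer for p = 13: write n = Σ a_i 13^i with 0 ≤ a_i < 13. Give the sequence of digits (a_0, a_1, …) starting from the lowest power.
(a_0, a_1, …) = (6, 11, 5, 2)

Repeated division by 13 gives the digits low-to-high: 5388 = 6 + 11·13^1 + 5·13^2 + 2·13^3. Digit sequence: (6, 11, 5, 2).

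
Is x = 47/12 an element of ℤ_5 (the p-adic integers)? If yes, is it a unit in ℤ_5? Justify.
x ∈ ℤ_5^× (unit); v_5(x) = 0

ℤ_5 = {x ∈ ℚ_5 : v_5(x) ≥ 0} and ℤ_5^× = {x ∈ ℤ_5 : v_5(x) = 0}. Here v_5(47/12) = v_5(num) − v_5(den) = 0; compare against these criteria.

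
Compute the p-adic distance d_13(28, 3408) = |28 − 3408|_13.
d_13(28, 3408) = 1/169

Step 1 — x − y = 28 − 3408 = -3380. Step 2 — v_13(-3380) = 2 (factor: -3380 = −(13^2 · 20); the sign does not affect v_p). Step 3 — |x − y|_13 = 13^{-2} = 1/169.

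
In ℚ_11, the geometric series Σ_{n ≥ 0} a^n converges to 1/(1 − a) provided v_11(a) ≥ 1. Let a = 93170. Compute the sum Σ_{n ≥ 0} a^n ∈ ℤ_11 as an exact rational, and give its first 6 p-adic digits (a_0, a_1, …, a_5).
Σ a^n = 1/(1 − a) = -1/93169;  first 6 digits = (1, 0, 0, 4, 6, 0)

v_11(a) = 3 ≥ 1, so the series converges in ℤ_11 to 1/(1 − a) = 1/(1 − 93170) = -1/93169. Expand this rational in ℤ_11: compute digits iteratively via d_i = x_i mod 11, x_{i+1} = (x_i − d_i)/11. The first 6 digits are (1, 0, 0, 4, 6, 0).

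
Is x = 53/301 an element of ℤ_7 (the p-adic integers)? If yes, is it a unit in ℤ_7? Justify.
x ∉ ℤ_7 (v_7(x) = -1 < 0)

ℤ_7 = {x ∈ ℚ_7 : v_7(x) ≥ 0} and ℤ_7^× = {x ∈ ℤ_7 : v_7(x) = 0}. Here v_7(53/301) = v_7(num) − v_7(den) = -1; compare against these criteria.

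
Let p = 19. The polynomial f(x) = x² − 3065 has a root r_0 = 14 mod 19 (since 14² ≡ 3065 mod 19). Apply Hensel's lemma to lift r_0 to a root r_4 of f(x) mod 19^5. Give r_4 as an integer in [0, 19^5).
r_4 = 1542605 (mod 2476099)

Hensel's recurrence: r_{i+1} = r_i − f(r_i)·(f′(r_i))^{-1} mod 19^{i+2}, with f′(x) = 2x. Iterate:
  r_0 = 14 (mod 19)
  r_1 = 52 (mod 361)
  r_2 = 6189 (mod 6859)
  r_3 = 109074 (mod 130321)
  r_4 = 1542605 (mod 2476099)
Final: r_4 = 1542605, and one checks f(r_4) ≡ 0 mod 19^5.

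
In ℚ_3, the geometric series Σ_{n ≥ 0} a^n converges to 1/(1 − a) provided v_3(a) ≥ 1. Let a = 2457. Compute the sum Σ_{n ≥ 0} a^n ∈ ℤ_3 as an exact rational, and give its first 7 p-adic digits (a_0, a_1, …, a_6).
Σ a^n = 1/(1 − a) = -1/2456;  first 7 digits = (1, 0, 0, 1, 0, 1, 1)

v_3(a) = 3 ≥ 1, so the series converges in ℤ_3 to 1/(1 − a) = 1/(1 − 2457) = -1/2456. Expand this rational in ℤ_3: compute digits iteratively via d_i = x_i mod 3, x_{i+1} = (x_i − d_i)/3. The first 7 digits are (1, 0, 0, 1, 0, 1, 1).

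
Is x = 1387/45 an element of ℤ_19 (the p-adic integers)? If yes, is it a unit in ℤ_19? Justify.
x ∈ ℤ_19 but not a unit; v_19(x) = 1 > 0

ℤ_19 = {x ∈ ℚ_19 : v_19(x) ≥ 0} and ℤ_19^× = {x ∈ ℤ_19 : v_19(x) = 0}. Here v_19(1387/45) = v_19(num) − v_19(den) = 1; compare against these criteria.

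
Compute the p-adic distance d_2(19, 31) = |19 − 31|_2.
d_2(19, 31) = 1/4

Step 1 — x − y = 19 − 31 = -12. Step 2 — v_2(-12) = 2 (factor: -12 = −(2^2 · 3); the sign does not affect v_p). Step 3 — |x − y|_2 = 2^{-2} = 1/4.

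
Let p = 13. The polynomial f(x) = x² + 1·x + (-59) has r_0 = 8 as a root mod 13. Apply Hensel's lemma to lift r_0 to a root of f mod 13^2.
r_1 = 47 (mod 169)

Hensel: r_{i+1} = r_i − f(r_i)·(f′(r_i))^{-1} mod 13^{i+2}, f′(x) = 2x + 1. Iterate:
  r_0 = 8 (mod 13)
  r_1 = 47 (mod 169)
Final: r = 47 satisfies f(r) ≡ 0 mod 13^2.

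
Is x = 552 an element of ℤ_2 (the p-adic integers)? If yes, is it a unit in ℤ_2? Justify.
x ∈ ℤ_2 but not a unit; v_2(x) = 3 > 0

ℤ_2 = {x ∈ ℚ_2 : v_2(x) ≥ 0} and ℤ_2^× = {x ∈ ℤ_2 : v_2(x) = 0}. Here v_2(552) = v_2(num) − v_2(den) = 3; compare against these criteria.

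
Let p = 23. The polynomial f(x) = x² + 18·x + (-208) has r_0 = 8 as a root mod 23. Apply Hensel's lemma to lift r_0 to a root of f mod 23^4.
r_3 = 8 (mod 279841)

Hensel: r_{i+1} = r_i − f(r_i)·(f′(r_i))^{-1} mod 23^{i+2}, f′(x) = 2x + 18. Iterate:
  r_0 = 8 (mod 23)
  r_1 = 8 (mod 529)
  r_2 = 8 (mod 12167)
  r_3 = 8 (mod 279841)
Final: r = 8 satisfies f(r) ≡ 0 mod 23^4.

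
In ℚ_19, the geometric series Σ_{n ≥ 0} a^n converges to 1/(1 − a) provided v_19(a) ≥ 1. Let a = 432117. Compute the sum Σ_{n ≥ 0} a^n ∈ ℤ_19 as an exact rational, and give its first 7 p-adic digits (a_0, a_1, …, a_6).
Σ a^n = 1/(1 − a) = -1/432116;  first 7 digits = (1, 0, 0, 6, 3, 0, 17)

v_19(a) = 3 ≥ 1, so the series converges in ℤ_19 to 1/(1 − a) = 1/(1 − 432117) = -1/432116. Expand this rational in ℤ_19: compute digits iteratively via d_i = x_i mod 19, x_{i+1} = (x_i − d_i)/19. The first 7 digits are (1, 0, 0, 6, 3, 0, 17).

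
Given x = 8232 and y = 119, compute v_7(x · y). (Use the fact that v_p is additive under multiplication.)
v_7(979608) = 4

v_p(x) = 3 (factor: 8232 = 7^3 · 24); v_p(y) = 1 (factor: 119 = 7^1 · 17). Additivity: v_p(xy) = v_p(x) + v_p(y) = 3 + 1 = 4. (Direct check: xy = 979608 = 7^4 · (408).)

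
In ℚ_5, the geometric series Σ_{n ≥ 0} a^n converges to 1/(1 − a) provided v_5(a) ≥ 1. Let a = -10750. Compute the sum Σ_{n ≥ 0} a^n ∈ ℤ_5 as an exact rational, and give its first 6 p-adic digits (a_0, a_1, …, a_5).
Σ a^n = 1/(1 − a) = 1/10751;  first 6 digits = (1, 0, 0, 4, 2, 1)

v_5(a) = 3 ≥ 1, so the series converges in ℤ_5 to 1/(1 − a) = 1/(1 − (-10750)) = 1/10751. Expand this rational in ℤ_5: compute digits iteratively via d_i = x_i mod 5, x_{i+1} = (x_i − d_i)/5. The first 6 digits are (1, 0, 0, 4, 2, 1).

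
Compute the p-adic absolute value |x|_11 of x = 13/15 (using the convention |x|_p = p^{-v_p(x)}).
|13/15|_11 = 1

Step 1 — compute v_11(x) by factoring powers of 11 out of the numerator and denominator: v_11(13/15) = 0. Step 2 — apply |x|_p = p^{-v_p(x)} = 11^{0} = 1.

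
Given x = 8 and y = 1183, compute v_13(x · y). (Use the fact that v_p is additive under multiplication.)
v_13(9464) = 2

v_p(x) = 0 (factor: 8 = 13^0 · 8); v_p(y) = 2 (factor: 1183 = 13^2 · 7). Additivity: v_p(xy) = v_p(x) + v_p(y) = 0 + 2 = 2. (Direct check: xy = 9464 = 13^2 · (56).)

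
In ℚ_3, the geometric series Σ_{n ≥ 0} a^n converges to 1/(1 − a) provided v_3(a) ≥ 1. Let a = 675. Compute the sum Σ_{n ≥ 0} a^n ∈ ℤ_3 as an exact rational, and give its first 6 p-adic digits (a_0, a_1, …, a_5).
Σ a^n = 1/(1 − a) = -1/674;  first 6 digits = (1, 0, 0, 1, 2, 2)

v_3(a) = 3 ≥ 1, so the series converges in ℤ_3 to 1/(1 − a) = 1/(1 − 675) = -1/674. Expand this rational in ℤ_3: compute digits iteratively via d_i = x_i mod 3, x_{i+1} = (x_i − d_i)/3. The first 6 digits are (1, 0, 0, 1, 2, 2).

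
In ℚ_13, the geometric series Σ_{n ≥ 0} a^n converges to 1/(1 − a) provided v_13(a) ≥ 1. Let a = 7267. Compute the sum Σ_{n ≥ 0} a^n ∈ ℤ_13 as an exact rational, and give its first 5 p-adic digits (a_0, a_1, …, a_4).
Σ a^n = 1/(1 − a) = -1/7266;  first 5 digits = (1, 0, 4, 3, 3)

v_13(a) = 2 ≥ 1, so the series converges in ℤ_13 to 1/(1 − a) = 1/(1 − 7267) = -1/7266. Expand this rational in ℤ_13: compute digits iteratively via d_i = x_i mod 13, x_{i+1} = (x_i − d_i)/13. The first 5 digits are (1, 0, 4, 3, 3).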